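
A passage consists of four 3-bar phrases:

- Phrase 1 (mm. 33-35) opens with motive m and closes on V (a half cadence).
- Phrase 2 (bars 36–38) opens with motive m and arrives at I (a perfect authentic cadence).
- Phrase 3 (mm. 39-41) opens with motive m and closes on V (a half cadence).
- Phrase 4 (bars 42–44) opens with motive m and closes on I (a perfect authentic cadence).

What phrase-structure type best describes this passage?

The cadence pattern HC–PAC–HC–PAC is weak–strong twice, and phrases 3–4 restate phrases 1–2: a period heard twice, not a double period (which would end weakly at phrase 2).

repeated period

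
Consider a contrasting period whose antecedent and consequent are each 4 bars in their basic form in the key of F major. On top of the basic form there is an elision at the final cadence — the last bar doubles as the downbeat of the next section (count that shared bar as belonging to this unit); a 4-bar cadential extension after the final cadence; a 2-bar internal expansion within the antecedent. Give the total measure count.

Basic contrasting period: 4 + 4 = 8 bars.
8 (basic form) + 4 (cadential extension) + 2 (internal expansion) = 14.
The elision shares a bar with the next section but does not change this unit's count.

14 measures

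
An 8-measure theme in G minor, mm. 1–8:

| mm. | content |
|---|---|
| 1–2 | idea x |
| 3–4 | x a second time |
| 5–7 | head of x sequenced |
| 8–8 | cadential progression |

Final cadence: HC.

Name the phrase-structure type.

sentence

Basic idea (bars 1-2) + its repetition (mm. 3-4) form the presentation; fragmentation and cadence (bars 5-8) form the continuation — the 8-bar whole is a sentence.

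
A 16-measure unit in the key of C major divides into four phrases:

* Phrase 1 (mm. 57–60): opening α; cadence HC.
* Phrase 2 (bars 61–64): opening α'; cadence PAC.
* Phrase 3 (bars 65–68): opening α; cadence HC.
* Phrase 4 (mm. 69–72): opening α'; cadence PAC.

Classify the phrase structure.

repeated period

The cadence pattern HC–PAC–HC–PAC is weak–strong twice, and phrases 3–4 restate phrases 1–2: a period heard twice, not a double period (which would end weakly at phrase 2).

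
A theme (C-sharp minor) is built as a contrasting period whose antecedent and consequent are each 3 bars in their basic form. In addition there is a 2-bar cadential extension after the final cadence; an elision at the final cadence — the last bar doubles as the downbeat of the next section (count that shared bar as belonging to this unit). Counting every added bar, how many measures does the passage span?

Basic contrasting period: 3 + 3 = 6 bars.
6 (basic form) + 2 (cadential extension) = 8.
The elision shares a bar with the next section but does not change this unit's count.

8 measures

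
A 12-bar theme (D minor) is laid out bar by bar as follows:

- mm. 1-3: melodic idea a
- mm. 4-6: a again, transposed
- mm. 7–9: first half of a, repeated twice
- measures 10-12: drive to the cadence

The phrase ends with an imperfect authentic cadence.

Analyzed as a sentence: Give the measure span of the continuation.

measures 7–12

After the presentation (mm. 1-6), the continuation covers the fragmentation through the cadence: bars 7–12.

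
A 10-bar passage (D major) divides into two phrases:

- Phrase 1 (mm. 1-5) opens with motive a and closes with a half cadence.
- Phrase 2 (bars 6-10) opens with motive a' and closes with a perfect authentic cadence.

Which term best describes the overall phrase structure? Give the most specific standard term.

Phrase 1 ends with a half cadence (weaker) and phrase 2 with a perfect authentic cadence (stronger): antecedent + consequent = a period.
The two phrases open with the same material (a / a'), so the period is parallel.

parallel period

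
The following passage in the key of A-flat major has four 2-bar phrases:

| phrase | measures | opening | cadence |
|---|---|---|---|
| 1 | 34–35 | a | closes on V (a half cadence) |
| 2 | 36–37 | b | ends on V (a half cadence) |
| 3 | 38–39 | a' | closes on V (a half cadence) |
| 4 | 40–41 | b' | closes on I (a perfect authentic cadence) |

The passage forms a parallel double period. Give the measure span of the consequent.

measures 38–41

In a double period the first pair of phrases (ending half cadence) is the large antecedent and the second pair (ending perfect authentic cadence) is the large consequent; the consequent is measures 38–41.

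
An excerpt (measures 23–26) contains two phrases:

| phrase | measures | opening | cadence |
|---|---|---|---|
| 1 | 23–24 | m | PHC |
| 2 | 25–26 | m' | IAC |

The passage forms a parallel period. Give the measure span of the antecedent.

The antecedent is the phrase ending with the weaker cadence (Phrygian half cadence, phrase 1) and the consequent the one ending more conclusively (imperfect authentic cadence, phrase 2); the antecedent is bars 23–24.

measures 23–24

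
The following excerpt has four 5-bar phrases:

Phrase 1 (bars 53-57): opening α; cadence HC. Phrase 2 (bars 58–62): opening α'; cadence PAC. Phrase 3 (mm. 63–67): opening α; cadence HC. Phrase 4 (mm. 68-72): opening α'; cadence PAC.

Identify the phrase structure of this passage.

The cadence pattern HC–PAC–HC–PAC is weak–strong twice, and phrases 3–4 restate phrases 1–2: a period heard twice, not a double period (which would end weakly at phrase 2).

repeated period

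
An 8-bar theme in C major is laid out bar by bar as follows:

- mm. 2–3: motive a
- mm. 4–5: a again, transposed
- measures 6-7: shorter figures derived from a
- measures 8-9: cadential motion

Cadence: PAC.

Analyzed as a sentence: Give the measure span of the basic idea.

measures 2–3

The presentation of a sentence is the basic idea (mm. 2-3) plus its repetition (mm. 4–5); the basic idea is therefore measures 2-3.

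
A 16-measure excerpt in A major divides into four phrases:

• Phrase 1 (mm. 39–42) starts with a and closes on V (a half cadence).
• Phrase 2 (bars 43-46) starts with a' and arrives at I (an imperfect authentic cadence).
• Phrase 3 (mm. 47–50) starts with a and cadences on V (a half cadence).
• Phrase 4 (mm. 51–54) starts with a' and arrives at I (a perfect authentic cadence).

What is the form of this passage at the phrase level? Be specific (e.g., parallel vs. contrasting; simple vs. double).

parallel double period

Four phrases in two halves: the first half (mm. 39–46) ends with an imperfect authentic cadence, the second (measures 47–54) with a perfect authentic cadence — a large antecedent–consequent pair, i.e. a double period.
Phrase 3 begins with the same material as phrase 1, making it parallel.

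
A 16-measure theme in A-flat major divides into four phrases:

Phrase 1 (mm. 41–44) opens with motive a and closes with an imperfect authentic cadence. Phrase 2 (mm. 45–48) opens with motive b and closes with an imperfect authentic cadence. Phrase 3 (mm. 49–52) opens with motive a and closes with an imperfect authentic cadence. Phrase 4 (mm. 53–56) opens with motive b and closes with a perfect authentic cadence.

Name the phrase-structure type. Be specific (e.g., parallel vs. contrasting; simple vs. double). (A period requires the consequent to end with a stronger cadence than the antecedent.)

parallel double period

Four phrases in two halves: the first half (bars 41–48) ends with an imperfect authentic cadence, the second (measures 49–56) with a perfect authentic cadence — a large antecedent–consequent pair, i.e. a double period.
Phrase 3 begins with the same material as phrase 1, making it parallel.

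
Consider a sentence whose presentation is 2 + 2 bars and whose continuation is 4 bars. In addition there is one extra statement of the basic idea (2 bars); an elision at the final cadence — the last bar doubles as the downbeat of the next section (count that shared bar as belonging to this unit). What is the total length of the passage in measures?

Basic sentence: 2 + 2 + 4 = 8 bars.
8 (basic form) + 2 (extra statement) = 10.
The elision shares a bar with the next section but does not change this unit's count.

10 measures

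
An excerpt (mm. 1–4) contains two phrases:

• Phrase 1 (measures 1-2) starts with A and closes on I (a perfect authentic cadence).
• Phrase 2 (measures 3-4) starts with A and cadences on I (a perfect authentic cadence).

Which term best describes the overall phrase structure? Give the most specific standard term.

Both phrases have the same opening (A) and the same cadence (perfect authentic cadence): the second is a restatement, not a consequent, so this is a repeated phrase rather than a period.

repeated phrase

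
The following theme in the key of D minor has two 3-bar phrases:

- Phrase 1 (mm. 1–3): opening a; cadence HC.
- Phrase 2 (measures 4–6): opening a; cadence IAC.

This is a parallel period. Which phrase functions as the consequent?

The phrase ending with the weaker cadence (half cadence) is the antecedent; the one ending more conclusively (imperfect authentic cadence) is the consequent. The consequent is phrase 2.

phrase 2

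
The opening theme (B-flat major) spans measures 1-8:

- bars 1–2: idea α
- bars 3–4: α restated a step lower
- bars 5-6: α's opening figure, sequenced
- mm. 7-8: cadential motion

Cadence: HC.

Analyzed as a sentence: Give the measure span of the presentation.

The presentation of a sentence is the basic idea (mm. 1–2) plus its repetition (bars 3-4); the presentation is therefore bars 1–4.

measures 1–4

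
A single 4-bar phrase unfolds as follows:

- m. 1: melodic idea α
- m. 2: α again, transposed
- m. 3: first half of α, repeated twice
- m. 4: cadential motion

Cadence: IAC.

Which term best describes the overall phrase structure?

sentence

Basic idea (measure 1) + its repetition (m. 2) form the presentation; fragmentation and cadence (bars 3–4) form the continuation — the 4-bar whole is a sentence.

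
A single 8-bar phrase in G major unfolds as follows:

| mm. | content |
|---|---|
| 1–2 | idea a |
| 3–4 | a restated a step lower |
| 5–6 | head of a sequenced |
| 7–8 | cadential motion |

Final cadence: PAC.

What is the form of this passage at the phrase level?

sentence

Basic idea (measures 1-2) + its repetition (mm. 3-4) form the presentation; fragmentation and cadence (bars 5–8) form the continuation — the 8-bar whole is a sentence.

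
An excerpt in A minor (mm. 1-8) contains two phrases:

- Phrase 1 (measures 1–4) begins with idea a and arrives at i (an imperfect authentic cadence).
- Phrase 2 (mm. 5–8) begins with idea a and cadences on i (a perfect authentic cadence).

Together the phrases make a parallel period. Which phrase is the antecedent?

phrase 1

The phrase ending with the weaker cadence (imperfect authentic cadence) is the antecedent; the one ending more conclusively (perfect authentic cadence) is the consequent. The antecedent is phrase 1.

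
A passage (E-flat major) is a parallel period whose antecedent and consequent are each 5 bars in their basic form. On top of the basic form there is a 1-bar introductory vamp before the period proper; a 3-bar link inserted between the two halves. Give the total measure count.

14 measures

Basic parallel period: 5 + 5 = 10 bars.
10 (basic form) + 1 (introduction) + 3 (link) = 14.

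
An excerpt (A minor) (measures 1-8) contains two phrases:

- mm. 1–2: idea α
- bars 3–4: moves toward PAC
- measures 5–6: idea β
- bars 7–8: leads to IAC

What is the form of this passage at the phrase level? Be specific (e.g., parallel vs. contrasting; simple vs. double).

phrase group

The second phrase closes with an imperfect authentic cadence, which is not stronger than the first phrase's perfect authentic cadence; without a weak→strong cadential pair there is no antecedent–consequent relationship, so this is a phrase group rather than a period.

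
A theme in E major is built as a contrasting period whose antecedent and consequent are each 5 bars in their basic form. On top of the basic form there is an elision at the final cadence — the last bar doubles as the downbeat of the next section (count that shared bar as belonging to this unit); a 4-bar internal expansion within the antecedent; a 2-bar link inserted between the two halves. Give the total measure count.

16 measures

Basic contrasting period: 5 + 5 = 10 bars.
10 (basic form) + 4 (internal expansion) + 2 (link) = 16.
The elision shares a bar with the next section but does not change this unit's count.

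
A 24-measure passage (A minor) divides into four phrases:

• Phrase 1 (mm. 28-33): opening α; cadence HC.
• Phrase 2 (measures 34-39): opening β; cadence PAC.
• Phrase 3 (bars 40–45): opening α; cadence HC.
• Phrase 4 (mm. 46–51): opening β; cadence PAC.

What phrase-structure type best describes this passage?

repeated period

The cadence pattern HC–PAC–HC–PAC is weak–strong twice, and phrases 3–4 restate phrases 1–2: a period heard twice, not a double period (which would end weakly at phrase 2).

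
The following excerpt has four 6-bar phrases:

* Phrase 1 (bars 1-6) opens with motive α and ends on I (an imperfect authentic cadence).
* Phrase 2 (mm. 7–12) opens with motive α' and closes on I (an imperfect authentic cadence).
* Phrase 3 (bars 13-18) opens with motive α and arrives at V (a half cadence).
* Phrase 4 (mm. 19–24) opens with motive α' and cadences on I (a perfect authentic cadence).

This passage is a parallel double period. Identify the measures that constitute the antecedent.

measures 1–12

In a double period the four phrases pair into a large antecedent (phrases 1–2, ending imperfect authentic cadence) and a large consequent (phrases 3–4, ending perfect authentic cadence). The antecedent spans measures 1–12.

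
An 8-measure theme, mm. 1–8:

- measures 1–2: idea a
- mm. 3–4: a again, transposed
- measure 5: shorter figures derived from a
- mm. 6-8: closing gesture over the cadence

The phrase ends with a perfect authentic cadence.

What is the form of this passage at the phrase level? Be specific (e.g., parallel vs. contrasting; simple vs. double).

sentence

Basic idea (bars 1–2) + its repetition (bars 3–4) form the presentation; fragmentation and cadence (mm. 5-8) form the continuation — the 8-bar whole is a sentence.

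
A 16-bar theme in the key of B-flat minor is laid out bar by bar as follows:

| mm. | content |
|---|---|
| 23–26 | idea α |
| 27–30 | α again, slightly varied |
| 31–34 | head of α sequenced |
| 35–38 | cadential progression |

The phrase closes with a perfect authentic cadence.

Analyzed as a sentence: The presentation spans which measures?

The presentation of a sentence is the basic idea (mm. 23–26) plus its repetition (measures 27-30); the presentation is therefore mm. 23–30.

measures 23–30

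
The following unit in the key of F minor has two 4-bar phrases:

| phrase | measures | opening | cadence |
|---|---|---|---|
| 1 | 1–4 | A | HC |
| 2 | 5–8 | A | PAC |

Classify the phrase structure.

parallel period

Phrase 1 ends with a half cadence (weaker) and phrase 2 with a perfect authentic cadence (stronger): antecedent + consequent = a period.
The two phrases open with the same material (A / A), so the period is parallel.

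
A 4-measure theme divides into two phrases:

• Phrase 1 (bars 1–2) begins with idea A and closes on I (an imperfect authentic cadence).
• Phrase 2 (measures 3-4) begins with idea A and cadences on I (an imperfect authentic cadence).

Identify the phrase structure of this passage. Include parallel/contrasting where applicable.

repeated phrase

Both phrases have the same opening (A) and the same cadence (imperfect authentic cadence): the second is a restatement, not a consequent, so this is a repeated phrase rather than a period.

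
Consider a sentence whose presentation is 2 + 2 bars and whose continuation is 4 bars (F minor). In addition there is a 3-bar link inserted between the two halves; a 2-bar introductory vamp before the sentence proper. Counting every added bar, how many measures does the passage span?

13 measures

Basic sentence: 2 + 2 + 4 = 8 bars.
8 (basic form) + 3 (link) + 2 (introduction) = 13.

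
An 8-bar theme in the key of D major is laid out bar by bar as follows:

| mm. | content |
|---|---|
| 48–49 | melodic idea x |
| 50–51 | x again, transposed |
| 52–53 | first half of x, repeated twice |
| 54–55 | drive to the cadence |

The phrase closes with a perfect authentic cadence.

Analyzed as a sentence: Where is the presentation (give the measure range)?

measures 48–51

The presentation of a sentence is the basic idea (mm. 48-49) plus its repetition (bars 50-51); the presentation is therefore measures 48–51.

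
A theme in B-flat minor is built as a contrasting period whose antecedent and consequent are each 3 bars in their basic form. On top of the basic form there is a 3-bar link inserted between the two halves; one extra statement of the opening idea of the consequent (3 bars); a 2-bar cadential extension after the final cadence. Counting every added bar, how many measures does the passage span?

14 measures

Basic contrasting period: 3 + 3 = 6 bars.
6 (basic form) + 3 (link) + 3 (extra statement) + 2 (cadential extension) = 14.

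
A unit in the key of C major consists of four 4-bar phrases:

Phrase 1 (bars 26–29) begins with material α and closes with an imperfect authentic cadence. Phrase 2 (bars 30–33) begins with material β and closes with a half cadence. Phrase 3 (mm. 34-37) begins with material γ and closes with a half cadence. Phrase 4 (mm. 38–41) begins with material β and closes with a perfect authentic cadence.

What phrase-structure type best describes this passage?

Four phrases in two halves: the first half (measures 26–33) ends with a half cadence, the second (mm. 34–41) with a perfect authentic cadence — a large antecedent–consequent pair, i.e. a double period.
Phrase 3 begins with different material from phrase 1, making it contrasting.

contrasting double period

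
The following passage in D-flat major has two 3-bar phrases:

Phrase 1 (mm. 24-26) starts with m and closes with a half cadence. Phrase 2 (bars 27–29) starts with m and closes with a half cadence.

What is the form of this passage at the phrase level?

repeated phrase

Both phrases have the same opening (m) and the same cadence (half cadence): the second is a restatement, not a consequent, so this is a repeated phrase rather than a period.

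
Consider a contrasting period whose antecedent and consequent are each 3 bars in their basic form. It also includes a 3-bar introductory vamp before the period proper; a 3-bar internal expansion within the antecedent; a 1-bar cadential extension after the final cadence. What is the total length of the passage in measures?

Basic contrasting period: 3 + 3 = 6 bars.
6 (basic form) + 3 (introduction) + 3 (internal expansion) + 1 (cadential extension) = 13.

13 measures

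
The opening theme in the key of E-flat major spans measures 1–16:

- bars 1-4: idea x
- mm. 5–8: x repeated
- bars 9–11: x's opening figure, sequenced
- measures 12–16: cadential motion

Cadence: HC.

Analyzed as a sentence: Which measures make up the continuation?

measures 9–16

After the presentation (mm. 1–8), the continuation covers the fragmentation through the cadence: mm. 9-16.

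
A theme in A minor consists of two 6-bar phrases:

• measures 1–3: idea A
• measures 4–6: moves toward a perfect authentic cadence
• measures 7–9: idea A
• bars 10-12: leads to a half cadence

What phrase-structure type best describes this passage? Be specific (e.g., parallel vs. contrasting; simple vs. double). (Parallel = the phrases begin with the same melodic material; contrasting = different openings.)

phrase group

The second phrase closes with a half cadence, which is not stronger than the first phrase's perfect authentic cadence; without a weak→strong cadential pair there is no antecedent–consequent relationship, so this is a phrase group rather than a period.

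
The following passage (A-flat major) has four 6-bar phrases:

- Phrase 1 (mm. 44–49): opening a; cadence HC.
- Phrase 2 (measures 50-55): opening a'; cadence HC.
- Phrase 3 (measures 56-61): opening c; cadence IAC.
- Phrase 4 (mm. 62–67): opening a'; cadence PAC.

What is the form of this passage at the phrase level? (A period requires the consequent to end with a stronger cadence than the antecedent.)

contrasting double period

Four phrases in two halves: the first half (mm. 44–55) ends with a half cadence, the second (mm. 56–67) with a perfect authentic cadence — a large antecedent–consequent pair, i.e. a double period.
Phrase 3 begins with different material from phrase 1, making it contrasting.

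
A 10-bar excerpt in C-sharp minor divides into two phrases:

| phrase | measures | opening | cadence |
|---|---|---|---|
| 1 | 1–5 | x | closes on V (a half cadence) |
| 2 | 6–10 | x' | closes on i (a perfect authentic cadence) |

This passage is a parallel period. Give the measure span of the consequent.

The antecedent is the phrase ending with the weaker cadence (half cadence, phrase 1) and the consequent the one ending more conclusively (perfect authentic cadence, phrase 2); the consequent is mm. 6–10.

measures 6–10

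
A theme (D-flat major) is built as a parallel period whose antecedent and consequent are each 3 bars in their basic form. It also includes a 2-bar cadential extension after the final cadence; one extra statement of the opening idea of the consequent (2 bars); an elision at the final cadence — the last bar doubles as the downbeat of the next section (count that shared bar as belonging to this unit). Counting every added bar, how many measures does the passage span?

10 measures

Basic parallel period: 3 + 3 = 6 bars.
6 (basic form) + 2 (cadential extension) + 2 (extra statement) = 10.
The elision shares a bar with the next section but does not change this unit's count.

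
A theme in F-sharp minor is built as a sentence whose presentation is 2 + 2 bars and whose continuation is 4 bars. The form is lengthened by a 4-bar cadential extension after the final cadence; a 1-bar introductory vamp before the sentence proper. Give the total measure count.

Basic sentence: 2 + 2 + 4 = 8 bars.
8 (basic form) + 4 (cadential extension) + 1 (introduction) = 13.

13 measures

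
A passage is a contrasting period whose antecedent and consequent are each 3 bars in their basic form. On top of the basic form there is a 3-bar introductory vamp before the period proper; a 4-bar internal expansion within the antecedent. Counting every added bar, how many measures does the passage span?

Basic contrasting period: 3 + 3 = 6 bars.
6 (basic form) + 3 (introduction) + 4 (internal expansion) = 13.

13 measures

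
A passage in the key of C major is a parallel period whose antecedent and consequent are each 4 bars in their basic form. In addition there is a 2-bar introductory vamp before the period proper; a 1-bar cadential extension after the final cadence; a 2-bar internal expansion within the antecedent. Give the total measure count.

13 measures

Basic parallel period: 4 + 4 = 8 bars.
8 (basic form) + 2 (introduction) + 1 (cadential extension) + 2 (internal expansion) = 13.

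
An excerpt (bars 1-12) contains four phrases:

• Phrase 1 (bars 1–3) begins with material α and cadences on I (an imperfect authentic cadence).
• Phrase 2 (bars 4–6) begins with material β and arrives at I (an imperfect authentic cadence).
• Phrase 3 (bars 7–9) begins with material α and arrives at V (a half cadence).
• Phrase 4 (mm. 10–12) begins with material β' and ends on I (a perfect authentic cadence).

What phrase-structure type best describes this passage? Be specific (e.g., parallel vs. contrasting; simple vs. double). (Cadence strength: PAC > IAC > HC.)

Four phrases in two halves: the first half (mm. 1–6) ends with an imperfect authentic cadence, the second (mm. 7-12) with a perfect authentic cadence — a large antecedent–consequent pair, i.e. a double period.
Phrase 3 begins with the same material as phrase 1, making it parallel.

parallel double period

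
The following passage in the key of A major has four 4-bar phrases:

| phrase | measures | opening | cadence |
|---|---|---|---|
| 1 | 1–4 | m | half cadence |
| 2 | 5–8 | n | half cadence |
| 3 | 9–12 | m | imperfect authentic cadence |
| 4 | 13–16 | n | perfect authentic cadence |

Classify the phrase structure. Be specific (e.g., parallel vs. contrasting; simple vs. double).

Four phrases in two halves: the first half (mm. 1–8) ends with a half cadence, the second (mm. 9–16) with a perfect authentic cadence — a large antecedent–consequent pair, i.e. a double period.
Phrase 3 begins with the same material as phrase 1, making it parallel.

parallel double period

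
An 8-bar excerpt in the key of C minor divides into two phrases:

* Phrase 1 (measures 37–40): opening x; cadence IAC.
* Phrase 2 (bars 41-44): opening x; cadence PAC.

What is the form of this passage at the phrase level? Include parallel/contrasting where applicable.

parallel period

Phrase 1 ends with an imperfect authentic cadence (weaker) and phrase 2 with a perfect authentic cadence (stronger): antecedent + consequent = a period.
The two phrases open with the same material (x / x), so the period is parallel.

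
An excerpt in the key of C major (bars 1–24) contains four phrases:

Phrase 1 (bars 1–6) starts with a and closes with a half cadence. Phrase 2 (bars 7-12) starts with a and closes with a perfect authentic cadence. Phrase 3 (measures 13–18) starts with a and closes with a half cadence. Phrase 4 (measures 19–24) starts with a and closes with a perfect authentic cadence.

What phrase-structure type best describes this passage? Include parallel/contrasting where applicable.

The cadence pattern HC–PAC–HC–PAC is weak–strong twice, and phrases 3–4 restate phrases 1–2: a period heard twice, not a double period (which would end weakly at phrase 2).

repeated period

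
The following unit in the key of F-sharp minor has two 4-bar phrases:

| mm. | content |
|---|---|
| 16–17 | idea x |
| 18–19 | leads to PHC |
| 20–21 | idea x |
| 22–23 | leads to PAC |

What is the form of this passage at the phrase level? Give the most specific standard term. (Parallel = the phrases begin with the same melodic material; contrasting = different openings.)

Phrase 1 ends with a Phrygian half cadence (weaker) and phrase 2 with a perfect authentic cadence (stronger): antecedent + consequent = a period.
The two phrases open with the same material (x / x), so the period is parallel.

parallel period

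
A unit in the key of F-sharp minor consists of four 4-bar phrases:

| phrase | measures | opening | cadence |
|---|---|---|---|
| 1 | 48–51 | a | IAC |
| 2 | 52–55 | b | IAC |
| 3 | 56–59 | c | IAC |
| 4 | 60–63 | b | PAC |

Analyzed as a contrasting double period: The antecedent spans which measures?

In a double period the four phrases pair into a large antecedent (phrases 1–2, ending imperfect authentic cadence) and a large consequent (phrases 3–4, ending perfect authentic cadence). The antecedent spans mm. 48–55.

measures 48–55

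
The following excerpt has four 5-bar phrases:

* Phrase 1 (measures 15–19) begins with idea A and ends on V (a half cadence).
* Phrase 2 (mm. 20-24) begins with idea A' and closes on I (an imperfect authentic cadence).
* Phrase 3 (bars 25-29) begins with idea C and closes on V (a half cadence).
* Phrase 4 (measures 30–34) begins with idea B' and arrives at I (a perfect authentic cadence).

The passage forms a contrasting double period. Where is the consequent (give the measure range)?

measures 25–34

In a double period the four phrases pair into a large antecedent (phrases 1–2, ending imperfect authentic cadence) and a large consequent (phrases 3–4, ending perfect authentic cadence). The consequent spans mm. 25–34.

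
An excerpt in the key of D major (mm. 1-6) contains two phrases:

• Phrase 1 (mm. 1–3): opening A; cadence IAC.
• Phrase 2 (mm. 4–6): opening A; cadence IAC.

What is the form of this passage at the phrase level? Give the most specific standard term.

Both phrases have the same opening (A) and the same cadence (imperfect authentic cadence): the second is a restatement, not a consequent, so this is a repeated phrase rather than a period.

repeated phrase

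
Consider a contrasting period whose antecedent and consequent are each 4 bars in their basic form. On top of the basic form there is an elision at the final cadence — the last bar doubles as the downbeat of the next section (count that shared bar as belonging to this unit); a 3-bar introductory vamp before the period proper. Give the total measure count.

Basic contrasting period: 4 + 4 = 8 bars.
8 (basic form) + 3 (introduction) = 11.
The elision shares a bar with the next section but does not change this unit's count.

11 measures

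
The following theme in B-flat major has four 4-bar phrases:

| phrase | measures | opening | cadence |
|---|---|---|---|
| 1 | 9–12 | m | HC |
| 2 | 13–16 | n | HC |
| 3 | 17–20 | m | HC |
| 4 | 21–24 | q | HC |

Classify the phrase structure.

Phrase 4 ends with a half cadence, no stronger than phrase 2's half cadence, so the four phrases do not form a double period; nor do phrases 3–4 duplicate 1–2, so it is not a repeated period. With no phrase reaching a conclusive cadence, the passage is a phrase group.

phrase group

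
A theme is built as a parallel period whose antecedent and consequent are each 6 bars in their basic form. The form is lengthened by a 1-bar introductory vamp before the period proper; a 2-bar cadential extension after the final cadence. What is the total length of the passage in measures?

15 measures

Basic parallel period: 6 + 6 = 12 bars.
12 (basic form) + 1 (introduction) + 2 (cadential extension) = 15.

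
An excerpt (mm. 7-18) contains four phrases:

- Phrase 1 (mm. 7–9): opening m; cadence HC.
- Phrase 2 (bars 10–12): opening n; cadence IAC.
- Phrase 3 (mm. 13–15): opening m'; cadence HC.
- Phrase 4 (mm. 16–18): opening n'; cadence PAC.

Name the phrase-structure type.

Four phrases in two halves: the first half (mm. 7–12) ends with an imperfect authentic cadence, the second (mm. 13–18) with a perfect authentic cadence — a large antecedent–consequent pair, i.e. a double period.
Phrase 3 begins with the same material as phrase 1, making it parallel.

parallel double period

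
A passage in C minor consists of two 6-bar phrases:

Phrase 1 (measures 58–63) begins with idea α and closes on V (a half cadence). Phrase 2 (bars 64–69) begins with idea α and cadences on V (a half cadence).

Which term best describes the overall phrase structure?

repeated phrase

Both phrases have the same opening (α) and the same cadence (half cadence): the second is a restatement, not a consequent, so this is a repeated phrase rather than a period.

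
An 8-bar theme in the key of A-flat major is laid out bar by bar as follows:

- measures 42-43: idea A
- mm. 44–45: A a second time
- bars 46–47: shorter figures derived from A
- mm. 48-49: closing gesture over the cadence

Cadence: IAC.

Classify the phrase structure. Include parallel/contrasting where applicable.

sentence

Basic idea (bars 42-43) + its repetition (bars 44-45) form the presentation; fragmentation and cadence (mm. 46–49) form the continuation — the 8-bar whole is a sentence.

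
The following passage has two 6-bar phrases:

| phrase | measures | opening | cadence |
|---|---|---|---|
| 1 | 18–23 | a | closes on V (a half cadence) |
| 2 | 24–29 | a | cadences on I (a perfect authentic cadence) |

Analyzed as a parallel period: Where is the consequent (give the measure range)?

measures 24–29

The antecedent is the phrase ending with the weaker cadence (half cadence, phrase 1) and the consequent the one ending more conclusively (perfect authentic cadence, phrase 2); the consequent is measures 24–29.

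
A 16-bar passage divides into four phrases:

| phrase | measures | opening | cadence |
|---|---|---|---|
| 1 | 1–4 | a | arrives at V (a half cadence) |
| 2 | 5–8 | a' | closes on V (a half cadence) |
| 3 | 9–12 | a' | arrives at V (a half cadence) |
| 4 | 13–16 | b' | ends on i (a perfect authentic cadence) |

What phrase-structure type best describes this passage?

parallel double period

Four phrases in two halves: the first half (mm. 1–8) ends with a half cadence, the second (mm. 9–16) with a perfect authentic cadence — a large antecedent–consequent pair, i.e. a double period.
Phrase 3 begins with the same material as phrase 1, making it parallel.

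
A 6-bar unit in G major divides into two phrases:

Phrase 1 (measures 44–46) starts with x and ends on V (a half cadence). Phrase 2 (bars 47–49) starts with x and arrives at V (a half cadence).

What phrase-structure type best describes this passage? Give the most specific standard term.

repeated phrase

Both phrases have the same opening (x) and the same cadence (half cadence): the second is a restatement, not a consequent, so this is a repeated phrase rather than a period.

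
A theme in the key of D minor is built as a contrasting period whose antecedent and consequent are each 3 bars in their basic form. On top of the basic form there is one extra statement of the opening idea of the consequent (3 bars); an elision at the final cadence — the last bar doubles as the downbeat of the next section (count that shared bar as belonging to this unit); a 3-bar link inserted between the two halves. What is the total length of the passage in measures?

Basic contrasting period: 3 + 3 = 6 bars.
6 (basic form) + 3 (extra statement) + 3 (link) = 12.
The elision shares a bar with the next section but does not change this unit's count.

12 measures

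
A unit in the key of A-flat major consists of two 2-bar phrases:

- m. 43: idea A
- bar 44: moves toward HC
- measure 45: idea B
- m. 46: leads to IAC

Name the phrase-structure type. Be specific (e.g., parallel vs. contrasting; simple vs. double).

contrasting period

Phrase 1 ends with a half cadence (weaker) and phrase 2 with an imperfect authentic cadence (stronger): antecedent + consequent = a period.
The two phrases open with different material (A / B), so the period is contrasting.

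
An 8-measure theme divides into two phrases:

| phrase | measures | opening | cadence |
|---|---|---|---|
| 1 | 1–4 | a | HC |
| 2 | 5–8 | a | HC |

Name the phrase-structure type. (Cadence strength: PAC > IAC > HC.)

repeated phrase

Both phrases have the same opening (a) and the same cadence (half cadence): the second is a restatement, not a consequent, so this is a repeated phrase rather than a period.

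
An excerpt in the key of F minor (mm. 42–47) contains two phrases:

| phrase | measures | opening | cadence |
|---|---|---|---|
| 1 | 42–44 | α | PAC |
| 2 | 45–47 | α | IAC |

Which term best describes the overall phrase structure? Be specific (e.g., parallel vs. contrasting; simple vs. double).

phrase group

The second phrase closes with an imperfect authentic cadence, which is not stronger than the first phrase's perfect authentic cadence; without a weak→strong cadential pair there is no antecedent–consequent relationship, so this is a phrase group rather than a period.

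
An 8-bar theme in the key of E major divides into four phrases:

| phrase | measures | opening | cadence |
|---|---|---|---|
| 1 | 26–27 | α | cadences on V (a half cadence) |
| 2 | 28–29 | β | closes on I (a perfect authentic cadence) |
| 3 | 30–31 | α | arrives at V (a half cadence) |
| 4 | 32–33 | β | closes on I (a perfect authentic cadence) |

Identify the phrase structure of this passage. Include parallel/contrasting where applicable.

The cadence pattern HC–PAC–HC–PAC is weak–strong twice, and phrases 3–4 restate phrases 1–2: a period heard twice, not a double period (which would end weakly at phrase 2).

repeated period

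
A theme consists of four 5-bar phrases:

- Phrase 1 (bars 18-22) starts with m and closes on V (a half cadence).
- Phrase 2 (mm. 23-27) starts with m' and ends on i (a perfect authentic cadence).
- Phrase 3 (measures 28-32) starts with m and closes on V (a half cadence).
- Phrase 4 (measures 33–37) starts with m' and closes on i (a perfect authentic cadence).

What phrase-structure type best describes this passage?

The cadence pattern HC–PAC–HC–PAC is weak–strong twice, and phrases 3–4 restate phrases 1–2: a period heard twice, not a double period (which would end weakly at phrase 2).

repeated period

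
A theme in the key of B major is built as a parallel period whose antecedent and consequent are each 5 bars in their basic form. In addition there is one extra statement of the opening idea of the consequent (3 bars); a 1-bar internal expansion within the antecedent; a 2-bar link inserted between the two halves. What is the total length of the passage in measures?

16 measures

Basic parallel period: 5 + 5 = 10 bars.
10 (basic form) + 3 (extra statement) + 1 (internal expansion) + 2 (link) = 16.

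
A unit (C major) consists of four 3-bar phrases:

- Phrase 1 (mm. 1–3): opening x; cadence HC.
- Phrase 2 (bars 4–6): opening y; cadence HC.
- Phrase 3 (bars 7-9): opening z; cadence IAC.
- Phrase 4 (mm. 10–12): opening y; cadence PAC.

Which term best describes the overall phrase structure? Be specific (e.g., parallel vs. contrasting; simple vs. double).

contrasting double period

Four phrases in two halves: the first half (mm. 1-6) ends with a half cadence, the second (mm. 7–12) with a perfect authentic cadence — a large antecedent–consequent pair, i.e. a double period.
Phrase 3 begins with different material from phrase 1, making it contrasting.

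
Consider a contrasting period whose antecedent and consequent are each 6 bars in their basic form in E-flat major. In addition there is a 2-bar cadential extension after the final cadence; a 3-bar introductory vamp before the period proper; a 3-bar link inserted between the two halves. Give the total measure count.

20 measures

Basic contrasting period: 6 + 6 = 12 bars.
12 (basic form) + 2 (cadential extension) + 3 (introduction) + 3 (link) = 20.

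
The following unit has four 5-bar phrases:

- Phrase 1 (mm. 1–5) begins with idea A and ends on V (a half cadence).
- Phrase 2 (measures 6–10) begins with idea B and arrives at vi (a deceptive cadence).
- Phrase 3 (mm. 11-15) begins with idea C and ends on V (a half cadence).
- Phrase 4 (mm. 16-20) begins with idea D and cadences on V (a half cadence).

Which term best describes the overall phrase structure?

Phrase 4 ends with a half cadence, no stronger than phrase 2's deceptive cadence, so the four phrases do not form a double period; nor do phrases 3–4 duplicate 1–2, so it is not a repeated period. With no phrase reaching a conclusive cadence, the passage is a phrase group.

phrase group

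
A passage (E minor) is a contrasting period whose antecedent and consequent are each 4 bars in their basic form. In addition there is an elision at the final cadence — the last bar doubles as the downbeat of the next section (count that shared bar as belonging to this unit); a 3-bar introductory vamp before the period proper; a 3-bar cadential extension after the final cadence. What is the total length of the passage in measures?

Basic contrasting period: 4 + 4 = 8 bars.
8 (basic form) + 3 (introduction) + 3 (cadential extension) = 14.
The elision shares a bar with the next section but does not change this unit's count.

14 measures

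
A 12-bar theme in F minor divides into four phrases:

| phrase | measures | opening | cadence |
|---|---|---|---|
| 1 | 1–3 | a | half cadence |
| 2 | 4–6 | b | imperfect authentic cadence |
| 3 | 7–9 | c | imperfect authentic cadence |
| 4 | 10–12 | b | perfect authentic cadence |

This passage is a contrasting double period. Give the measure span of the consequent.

In a double period the four phrases pair into a large antecedent (phrases 1–2, ending imperfect authentic cadence) and a large consequent (phrases 3–4, ending perfect authentic cadence). The consequent spans measures 7–12.

measures 7–12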